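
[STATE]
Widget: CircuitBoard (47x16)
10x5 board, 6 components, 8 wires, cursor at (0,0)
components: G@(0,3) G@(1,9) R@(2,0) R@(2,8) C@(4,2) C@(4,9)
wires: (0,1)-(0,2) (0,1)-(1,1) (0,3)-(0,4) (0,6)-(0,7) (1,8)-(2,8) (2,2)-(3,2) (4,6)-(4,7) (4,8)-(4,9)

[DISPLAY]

   0 1 2 3 4 5 6 7 8 9                         
0  [.]  · ─ ·   G ─ ·       · ─ ·              
        │                                      
1       ·                           ·   G      
                                    │          
2   R       ·                       R          
            │                                  
3           ·                                  
                                               
4           C               · ─ ·   · ─ C      
Cursor: (0,0)                                  
                                               
                                               
                                               
                                               
                                               


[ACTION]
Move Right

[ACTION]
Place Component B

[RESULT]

   0 1 2 3 4 5 6 7 8 9                         
0      [B]─ ·   G ─ ·       · ─ ·              
        │                                      
1       ·                           ·   G      
                                    │          
2   R       ·                       R          
            │                                  
3           ·                                  
                                               
4           C               · ─ ·   · ─ C      
Cursor: (0,1)                                  
                                               
                                               
                                               
                                               
                                               


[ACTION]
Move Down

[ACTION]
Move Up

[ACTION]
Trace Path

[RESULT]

   0 1 2 3 4 5 6 7 8 9                         
0      [B]─ ·   G ─ ·       · ─ ·              
        │                                      
1       ·                           ·   G      
                                    │          
2   R       ·                       R          
            │                                  
3           ·                                  
                                               
4           C               · ─ ·   · ─ C      
Cursor: (0,1)  Trace: B (1 nodes)              
                                               
                                               
                                               
                                               
                                               


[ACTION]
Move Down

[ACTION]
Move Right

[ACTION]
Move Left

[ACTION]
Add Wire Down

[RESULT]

   0 1 2 3 4 5 6 7 8 9                         
0       B ─ ·   G ─ ·       · ─ ·              
        │                                      
1      [.]                          ·   G      
        │                           │          
2   R   ·   ·                       R          
            │                                  
3           ·                                  
                                               
4           C               · ─ ·   · ─ C      
Cursor: (1,1)  Trace: B (1 nodes)              
                                               
                                               
                                               
                                               
                                               


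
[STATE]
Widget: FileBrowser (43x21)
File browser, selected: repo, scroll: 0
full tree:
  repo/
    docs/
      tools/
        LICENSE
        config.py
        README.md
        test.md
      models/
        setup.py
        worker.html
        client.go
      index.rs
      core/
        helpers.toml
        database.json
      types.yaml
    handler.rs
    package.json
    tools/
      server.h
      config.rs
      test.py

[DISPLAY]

> [-] repo/                                
    [+] docs/                              
    handler.rs                             
    package.json                           
    [+] tools/                             
                                           
                                           
                                           
                                           
                                           
                                           
                                           
                                           
                                           
                                           
                                           
                                           
                                           
                                           
                                           
                                           


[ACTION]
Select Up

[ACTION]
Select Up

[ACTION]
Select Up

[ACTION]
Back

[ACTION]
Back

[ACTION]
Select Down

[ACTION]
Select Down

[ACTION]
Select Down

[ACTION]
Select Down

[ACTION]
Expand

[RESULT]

  [-] repo/                                
    [+] docs/                              
    handler.rs                             
    package.json                           
  > [-] tools/                             
      server.h                             
      config.rs                            
      test.py                              
                                           
                                           
                                           
                                           
                                           
                                           
                                           
                                           
                                           
                                           
                                           
                                           
                                           


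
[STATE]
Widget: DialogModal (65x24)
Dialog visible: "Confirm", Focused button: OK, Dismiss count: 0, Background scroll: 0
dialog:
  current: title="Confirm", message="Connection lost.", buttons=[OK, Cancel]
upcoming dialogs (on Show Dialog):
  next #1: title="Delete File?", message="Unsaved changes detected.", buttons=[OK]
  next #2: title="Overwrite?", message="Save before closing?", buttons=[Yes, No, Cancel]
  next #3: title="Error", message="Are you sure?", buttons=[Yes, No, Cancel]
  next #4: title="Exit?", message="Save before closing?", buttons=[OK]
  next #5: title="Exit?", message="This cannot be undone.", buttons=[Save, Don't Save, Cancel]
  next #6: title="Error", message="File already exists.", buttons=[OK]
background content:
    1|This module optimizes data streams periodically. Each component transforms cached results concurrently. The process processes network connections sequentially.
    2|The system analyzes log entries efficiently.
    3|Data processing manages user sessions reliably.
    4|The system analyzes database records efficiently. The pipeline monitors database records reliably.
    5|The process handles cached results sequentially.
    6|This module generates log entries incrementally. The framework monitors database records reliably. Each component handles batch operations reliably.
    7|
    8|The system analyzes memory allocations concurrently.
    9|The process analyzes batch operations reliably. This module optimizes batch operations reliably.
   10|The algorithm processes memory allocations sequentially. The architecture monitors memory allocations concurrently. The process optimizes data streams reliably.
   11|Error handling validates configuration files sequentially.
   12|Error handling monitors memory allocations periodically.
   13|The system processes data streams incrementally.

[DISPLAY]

This module optimizes data streams periodically. Each component t
The system analyzes log entries efficiently.                     
Data processing manages user sessions reliably.                  
The system analyzes database records efficiently. The pipeline mo
The process handles cached results sequentially.                 
This module generates log entries incrementally. The framework mo
                                                                 
The system analyzes memory allocations concurrently.             
The process analyzes batch operations reliably. This module optim
The algorithm processe┌──────────────────┐ sequentially. The arch
Error handling validat│     Confirm      │es sequentially.       
Error handling monitor│ Connection lost. │ periodically.         
The system processes d│  [OK]  Cancel    │tally.                 
                      └──────────────────┘                       
                                                                 
                                                                 
                                                                 
                                                                 
                                                                 
                                                                 
                                                                 
                                                                 
                                                                 
                                                                 


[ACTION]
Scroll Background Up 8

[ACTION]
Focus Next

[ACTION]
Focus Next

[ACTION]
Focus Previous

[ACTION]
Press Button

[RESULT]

This module optimizes data streams periodically. Each component t
The system analyzes log entries efficiently.                     
Data processing manages user sessions reliably.                  
The system analyzes database records efficiently. The pipeline mo
The process handles cached results sequentially.                 
This module generates log entries incrementally. The framework mo
                                                                 
The system analyzes memory allocations concurrently.             
The process analyzes batch operations reliably. This module optim
The algorithm processes memory allocations sequentially. The arch
Error handling validates configuration files sequentially.       
Error handling monitors memory allocations periodically.         
The system processes data streams incrementally.                 
                                                                 
                                                                 
                                                                 
                                                                 
                                                                 
                                                                 
                                                                 
                                                                 
                                                                 
                                                                 
                                                                 


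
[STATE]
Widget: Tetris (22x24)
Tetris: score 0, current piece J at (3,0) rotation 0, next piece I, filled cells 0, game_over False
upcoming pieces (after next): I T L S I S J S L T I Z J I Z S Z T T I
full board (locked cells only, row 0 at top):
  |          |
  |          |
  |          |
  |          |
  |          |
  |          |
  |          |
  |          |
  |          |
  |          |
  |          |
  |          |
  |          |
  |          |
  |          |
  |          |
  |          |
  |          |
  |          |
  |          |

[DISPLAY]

   █      │Next:      
   ███    │████       
          │           
          │           
          │           
          │           
          │Score:     
          │0          
          │           
          │           
          │           
          │           
          │           
          │           
          │           
          │           
          │           
          │           
          │           
          │           
          │           
          │           
          │           
          │           


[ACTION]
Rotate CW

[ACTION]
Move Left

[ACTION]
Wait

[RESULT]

          │Next:      
  ██      │████       
  █       │           
  █       │           
          │           
          │           
          │Score:     
          │0          
          │           
          │           
          │           
          │           
          │           
          │           
          │           
          │           
          │           
          │           
          │           
          │           
          │           
          │           
          │           
          │           


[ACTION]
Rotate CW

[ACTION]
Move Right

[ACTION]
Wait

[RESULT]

          │Next:      
          │████       
   ███    │           
     █    │           
          │           
          │           
          │Score:     
          │0          
          │           
          │           
          │           
          │           
          │           
          │           
          │           
          │           
          │           
          │           
          │           
          │           
          │           
          │           
          │           
          │           


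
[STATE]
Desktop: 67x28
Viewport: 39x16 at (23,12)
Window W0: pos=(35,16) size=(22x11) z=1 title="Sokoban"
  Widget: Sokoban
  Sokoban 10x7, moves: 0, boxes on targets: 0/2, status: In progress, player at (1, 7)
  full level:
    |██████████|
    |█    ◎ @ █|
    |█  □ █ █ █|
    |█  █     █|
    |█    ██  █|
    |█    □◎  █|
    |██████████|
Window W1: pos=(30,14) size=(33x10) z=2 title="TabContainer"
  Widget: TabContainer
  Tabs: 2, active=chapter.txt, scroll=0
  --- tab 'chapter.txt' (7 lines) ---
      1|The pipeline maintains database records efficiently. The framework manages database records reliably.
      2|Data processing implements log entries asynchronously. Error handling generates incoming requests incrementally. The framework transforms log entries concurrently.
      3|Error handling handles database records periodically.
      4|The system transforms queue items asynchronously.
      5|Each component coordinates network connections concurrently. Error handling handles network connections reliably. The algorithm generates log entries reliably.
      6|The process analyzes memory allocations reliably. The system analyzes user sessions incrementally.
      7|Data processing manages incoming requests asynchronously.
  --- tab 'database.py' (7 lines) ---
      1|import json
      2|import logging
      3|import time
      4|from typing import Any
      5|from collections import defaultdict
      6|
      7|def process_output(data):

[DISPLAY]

                                       
                                       
       ┏━━━━━━━━━━━━━━━━━━━━━━━━━━━━━━━
       ┃ TabContainer                  
       ┠───────────────────────────────
       ┃[chapter.txt]│ database.py     
       ┃───────────────────────────────
       ┃The pipeline maintains database
       ┃Data processing implements log 
       ┃Error handling handles database
       ┃The system transforms queue ite
       ┗━━━━━━━━━━━━━━━━━━━━━━━━━━━━━━━
            ┃█    □◎  █          ┃     
            ┃██████████          ┃     
            ┗━━━━━━━━━━━━━━━━━━━━┛     
                                       


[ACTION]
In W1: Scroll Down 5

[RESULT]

                                       
                                       
       ┏━━━━━━━━━━━━━━━━━━━━━━━━━━━━━━━
       ┃ TabContainer                  
       ┠───────────────────────────────
       ┃[chapter.txt]│ database.py     
       ┃───────────────────────────────
       ┃The process analyzes memory all
       ┃Data processing manages incomin
       ┃                               
       ┃                               
       ┗━━━━━━━━━━━━━━━━━━━━━━━━━━━━━━━
            ┃█    □◎  █          ┃     
            ┃██████████          ┃     
            ┗━━━━━━━━━━━━━━━━━━━━┛     
                                       


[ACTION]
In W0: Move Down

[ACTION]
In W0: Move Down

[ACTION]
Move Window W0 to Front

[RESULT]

                                       
                                       
       ┏━━━━━━━━━━━━━━━━━━━━━━━━━━━━━━━
       ┃ TabContainer                  
       ┠────┏━━━━━━━━━━━━━━━━━━━━┓─────
       ┃[cha┃ Sokoban            ┃     
       ┃────┠────────────────────┨─────
       ┃The ┃██████████          ┃y all
       ┃Data┃█    ◎ @ █          ┃comin
       ┃    ┃█  □ █ █ █          ┃     
       ┃    ┃█  █     █          ┃     
       ┗━━━━┃█    ██  █          ┃━━━━━
            ┃█    □◎  █          ┃     
            ┃██████████          ┃     
            ┗━━━━━━━━━━━━━━━━━━━━┛     
                                       


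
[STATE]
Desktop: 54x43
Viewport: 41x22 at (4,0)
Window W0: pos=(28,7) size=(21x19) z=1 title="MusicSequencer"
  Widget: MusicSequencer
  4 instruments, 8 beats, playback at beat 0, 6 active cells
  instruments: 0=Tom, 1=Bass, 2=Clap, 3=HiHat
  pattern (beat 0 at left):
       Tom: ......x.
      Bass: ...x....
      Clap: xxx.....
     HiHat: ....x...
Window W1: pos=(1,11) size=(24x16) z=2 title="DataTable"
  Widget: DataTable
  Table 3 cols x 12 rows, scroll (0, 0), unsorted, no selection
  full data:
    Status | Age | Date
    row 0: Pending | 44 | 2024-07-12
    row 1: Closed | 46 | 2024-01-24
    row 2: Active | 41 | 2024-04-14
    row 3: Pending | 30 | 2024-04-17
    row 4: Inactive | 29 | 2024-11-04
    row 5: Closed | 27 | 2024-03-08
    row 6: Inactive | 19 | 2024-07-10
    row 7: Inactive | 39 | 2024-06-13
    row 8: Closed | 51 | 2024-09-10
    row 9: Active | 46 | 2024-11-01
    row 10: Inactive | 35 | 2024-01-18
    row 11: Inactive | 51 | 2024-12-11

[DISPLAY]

                                         
                                         
                                         
                                         
                                         
                                         
                                         
                        ┏━━━━━━━━━━━━━━━━
                        ┃ MusicSequencer 
                        ┠────────────────
                        ┃      ▼1234567  
━━━━━━━━━━━━━━━━━━━━┓   ┃   Tom······█·  
ataTable            ┃   ┃  Bass···█····  
────────────────────┨   ┃  Clap███·····  
atus  │Age│Date     ┃   ┃ HiHat····█···  
──────┼───┼─────────┃   ┃                
nding │44 │2024-07-1┃   ┃                
osed  │46 │2024-01-2┃   ┃                
tive  │41 │2024-04-1┃   ┃                
nding │30 │2024-04-1┃   ┃                
active│29 │2024-11-0┃   ┃                
osed  │27 │2024-03-0┃   ┃                


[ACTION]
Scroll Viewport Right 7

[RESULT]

                                         
                                         
                                         
                                         
                                         
                                         
                                         
                 ┏━━━━━━━━━━━━━━━━━━━┓   
                 ┃ MusicSequencer    ┃   
                 ┠───────────────────┨   
                 ┃      ▼1234567     ┃   
━━━━━━━━━━━━━┓   ┃   Tom······█·     ┃   
e            ┃   ┃  Bass···█····     ┃   
─────────────┨   ┃  Clap███·····     ┃   
Age│Date     ┃   ┃ HiHat····█···     ┃   
───┼─────────┃   ┃                   ┃   
44 │2024-07-1┃   ┃                   ┃   
46 │2024-01-2┃   ┃                   ┃   
41 │2024-04-1┃   ┃                   ┃   
30 │2024-04-1┃   ┃                   ┃   
29 │2024-11-0┃   ┃                   ┃   
27 │2024-03-0┃   ┃                   ┃   


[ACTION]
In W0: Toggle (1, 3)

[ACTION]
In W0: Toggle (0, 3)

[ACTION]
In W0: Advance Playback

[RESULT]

                                         
                                         
                                         
                                         
                                         
                                         
                                         
                 ┏━━━━━━━━━━━━━━━━━━━┓   
                 ┃ MusicSequencer    ┃   
                 ┠───────────────────┨   
                 ┃      0▼234567     ┃   
━━━━━━━━━━━━━┓   ┃   Tom···█··█·     ┃   
e            ┃   ┃  Bass········     ┃   
─────────────┨   ┃  Clap███·····     ┃   
Age│Date     ┃   ┃ HiHat····█···     ┃   
───┼─────────┃   ┃                   ┃   
44 │2024-07-1┃   ┃                   ┃   
46 │2024-01-2┃   ┃                   ┃   
41 │2024-04-1┃   ┃                   ┃   
30 │2024-04-1┃   ┃                   ┃   
29 │2024-11-0┃   ┃                   ┃   
27 │2024-03-0┃   ┃                   ┃   


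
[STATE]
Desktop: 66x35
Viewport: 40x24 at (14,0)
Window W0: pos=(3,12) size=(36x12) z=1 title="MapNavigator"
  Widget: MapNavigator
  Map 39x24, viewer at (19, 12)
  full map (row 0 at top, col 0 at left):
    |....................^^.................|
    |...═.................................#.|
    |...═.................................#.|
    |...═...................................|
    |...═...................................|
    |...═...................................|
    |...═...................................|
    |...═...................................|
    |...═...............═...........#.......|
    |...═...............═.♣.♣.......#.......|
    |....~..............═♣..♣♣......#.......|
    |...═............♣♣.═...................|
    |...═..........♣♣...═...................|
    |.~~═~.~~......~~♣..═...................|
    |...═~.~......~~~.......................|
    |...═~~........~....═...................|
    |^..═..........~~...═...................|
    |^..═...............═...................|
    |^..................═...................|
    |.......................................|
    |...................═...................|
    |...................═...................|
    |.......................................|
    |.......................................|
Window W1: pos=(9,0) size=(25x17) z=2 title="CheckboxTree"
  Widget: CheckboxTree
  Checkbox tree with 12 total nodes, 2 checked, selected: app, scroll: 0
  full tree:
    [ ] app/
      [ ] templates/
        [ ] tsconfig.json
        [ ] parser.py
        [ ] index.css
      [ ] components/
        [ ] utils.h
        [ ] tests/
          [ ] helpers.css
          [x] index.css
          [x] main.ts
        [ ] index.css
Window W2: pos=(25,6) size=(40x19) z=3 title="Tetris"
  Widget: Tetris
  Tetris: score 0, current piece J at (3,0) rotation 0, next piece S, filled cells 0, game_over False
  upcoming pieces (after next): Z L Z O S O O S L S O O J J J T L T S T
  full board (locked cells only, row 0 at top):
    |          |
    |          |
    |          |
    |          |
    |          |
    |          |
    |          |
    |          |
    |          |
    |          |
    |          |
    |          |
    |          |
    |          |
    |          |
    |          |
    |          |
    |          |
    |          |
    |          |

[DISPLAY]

━━━━━━━━━━━━━━━━━━━┓                    
ckboxTree          ┃                    
───────────────────┨                    
 app/              ┃                    
 ] templates/      ┃                    
 [ ] tsconfig.json ┃                    
 [ ] parser┏━━━━━━━━━━━━━━━━━━━━━━━━━━━━
 [ ] index.┃ Tetris                     
-] componen┠────────────────────────────
 [ ] utils.┃          │Next:            
 [-] tests/┃          │ ░░              
   [ ] help┃          │░░               
   [x] inde┃          │                 
   [x] main┃          │                 
 [ ] index.┃          │                 
           ┃          │Score:           
━━━━━━━━━━━┃          │0                
.......═♣..┃          │                 
....♣♣.═...┃          │                 
..♣♣...@...┃          │                 
..~~♣..═...┃          │                 
.~~~.......┃          │                 
..~....═...┃          │                 
━━━━━━━━━━━┃          │                 


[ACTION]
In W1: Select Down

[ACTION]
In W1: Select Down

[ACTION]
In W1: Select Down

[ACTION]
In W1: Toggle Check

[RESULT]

━━━━━━━━━━━━━━━━━━━┓                    
ckboxTree          ┃                    
───────────────────┨                    
 app/              ┃                    
-] templates/      ┃                    
 [ ] tsconfig.json ┃                    
 [x] parser┏━━━━━━━━━━━━━━━━━━━━━━━━━━━━
 [ ] index.┃ Tetris                     
-] componen┠────────────────────────────
 [ ] utils.┃          │Next:            
 [-] tests/┃          │ ░░              
   [ ] help┃          │░░               
   [x] inde┃          │                 
   [x] main┃          │                 
 [ ] index.┃          │                 
           ┃          │Score:           
━━━━━━━━━━━┃          │0                
.......═♣..┃          │                 
....♣♣.═...┃          │                 
..♣♣...@...┃          │                 
..~~♣..═...┃          │                 
.~~~.......┃          │                 
..~....═...┃          │                 
━━━━━━━━━━━┃          │                 


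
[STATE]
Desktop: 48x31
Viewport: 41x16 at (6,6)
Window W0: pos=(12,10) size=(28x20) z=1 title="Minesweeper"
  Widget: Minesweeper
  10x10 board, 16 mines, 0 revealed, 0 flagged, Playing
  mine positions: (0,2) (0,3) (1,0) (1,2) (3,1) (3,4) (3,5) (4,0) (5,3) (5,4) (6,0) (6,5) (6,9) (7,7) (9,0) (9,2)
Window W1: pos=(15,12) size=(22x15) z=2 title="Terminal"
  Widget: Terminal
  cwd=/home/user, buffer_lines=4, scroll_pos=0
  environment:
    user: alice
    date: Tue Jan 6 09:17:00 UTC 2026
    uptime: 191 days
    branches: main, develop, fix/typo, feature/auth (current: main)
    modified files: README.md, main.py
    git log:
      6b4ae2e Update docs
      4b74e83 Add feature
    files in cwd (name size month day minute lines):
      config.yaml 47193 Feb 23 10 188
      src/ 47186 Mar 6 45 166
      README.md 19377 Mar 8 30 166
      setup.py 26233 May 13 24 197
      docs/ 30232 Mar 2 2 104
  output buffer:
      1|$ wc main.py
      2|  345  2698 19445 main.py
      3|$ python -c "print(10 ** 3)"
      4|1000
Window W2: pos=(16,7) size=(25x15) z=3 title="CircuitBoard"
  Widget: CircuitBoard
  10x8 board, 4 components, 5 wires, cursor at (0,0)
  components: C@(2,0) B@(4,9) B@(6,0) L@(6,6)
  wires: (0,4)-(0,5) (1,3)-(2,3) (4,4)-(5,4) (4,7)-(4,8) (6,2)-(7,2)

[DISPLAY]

                                         
          ┏━━━━━━━━━━━━━━━━━━━━━━━┓      
          ┃ CircuitBoard          ┃      
          ┠───────────────────────┨      
      ┏━━━┃   0 1 2 3 4 5 6 7 8 9 ┃      
      ┃ Mi┃0  [.]              · ─┃      
      ┠──┏┃                       ┃      
      ┃■■┃┃1               ·      ┃      
      ┃■■┠┃                │      ┃      
      ┃■■┃┃2   C           ·      ┃      
      ┃■■┃┃                       ┃      
      ┃■■┃┃3                      ┃      
      ┃■■┃┃                       ┃      
      ┃■■┃┃4                   ·  ┃      
      ┃■■┃┃                    │  ┃      
      ┃■■┃┗━━━━━━━━━━━━━━━━━━━━━━━┛      


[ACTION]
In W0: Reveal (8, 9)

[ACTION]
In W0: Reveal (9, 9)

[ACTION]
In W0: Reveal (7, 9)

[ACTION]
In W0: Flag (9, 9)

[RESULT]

                                         
          ┏━━━━━━━━━━━━━━━━━━━━━━━┓      
          ┃ CircuitBoard          ┃      
          ┠───────────────────────┨      
      ┏━━━┃   0 1 2 3 4 5 6 7 8 9 ┃      
      ┃ Mi┃0  [.]              · ─┃      
      ┠──┏┃                       ┃      
      ┃■■┃┃1               ·      ┃      
      ┃■■┠┃                │      ┃      
      ┃■■┃┃2   C           ·      ┃      
      ┃■■┃┃                       ┃      
      ┃■■┃┃3                      ┃      
      ┃■■┃┃                       ┃      
      ┃■1┃┃4                   ·  ┃      
      ┃■1┃┃                    │  ┃      
      ┃■2┃┗━━━━━━━━━━━━━━━━━━━━━━━┛      


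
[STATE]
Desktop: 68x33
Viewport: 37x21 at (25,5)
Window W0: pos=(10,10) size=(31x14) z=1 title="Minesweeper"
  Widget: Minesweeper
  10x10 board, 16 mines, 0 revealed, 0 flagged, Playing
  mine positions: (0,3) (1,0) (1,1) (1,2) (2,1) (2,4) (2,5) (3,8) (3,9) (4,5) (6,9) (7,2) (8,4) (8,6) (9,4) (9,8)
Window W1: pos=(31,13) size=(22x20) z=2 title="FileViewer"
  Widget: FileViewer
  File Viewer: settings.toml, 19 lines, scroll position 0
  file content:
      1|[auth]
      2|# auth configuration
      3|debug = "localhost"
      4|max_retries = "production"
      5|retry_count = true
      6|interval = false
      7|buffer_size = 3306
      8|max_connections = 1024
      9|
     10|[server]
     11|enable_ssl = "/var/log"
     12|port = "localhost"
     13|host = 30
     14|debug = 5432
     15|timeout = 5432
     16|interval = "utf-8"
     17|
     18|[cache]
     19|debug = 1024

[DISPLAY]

                                     
                                     
                                     
                                     
                                     
━━━━━━━━━━━━━━━┓                     
               ┃                     
───────────────┨                     
      ┏━━━━━━━━━━━━━━━━━━━━┓         
      ┃ FileViewer         ┃         
      ┠────────────────────┨         
      ┃[auth]             ▲┃         
      ┃# auth configuratio█┃         
      ┃debug = "localhost"░┃         
      ┃max_retries = "prod░┃         
      ┃retry_count = true ░┃         
      ┃interval = false   ░┃         
      ┃buffer_size = 3306 ░┃         
━━━━━━┃max_connections = 1░┃         
      ┃                   ░┃         
      ┃[server]           ░┃         


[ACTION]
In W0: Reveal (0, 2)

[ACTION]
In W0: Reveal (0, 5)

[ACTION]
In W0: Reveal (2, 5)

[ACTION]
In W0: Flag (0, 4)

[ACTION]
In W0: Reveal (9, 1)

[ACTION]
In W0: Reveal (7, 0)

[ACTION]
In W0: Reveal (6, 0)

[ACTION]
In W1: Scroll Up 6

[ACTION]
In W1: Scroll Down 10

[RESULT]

                                     
                                     
                                     
                                     
                                     
━━━━━━━━━━━━━━━┓                     
               ┃                     
───────────────┨                     
      ┏━━━━━━━━━━━━━━━━━━━━┓         
      ┃ FileViewer         ┃         
      ┠────────────────────┨         
      ┃max_retries = "prod▲┃         
      ┃retry_count = true ░┃         
      ┃interval = false   ░┃         
      ┃buffer_size = 3306 ░┃         
      ┃max_connections = 1░┃         
      ┃                   ░┃         
      ┃[server]           ░┃         
━━━━━━┃enable_ssl = "/var/░┃         
      ┃port = "localhost" ░┃         
      ┃host = 30          ░┃         


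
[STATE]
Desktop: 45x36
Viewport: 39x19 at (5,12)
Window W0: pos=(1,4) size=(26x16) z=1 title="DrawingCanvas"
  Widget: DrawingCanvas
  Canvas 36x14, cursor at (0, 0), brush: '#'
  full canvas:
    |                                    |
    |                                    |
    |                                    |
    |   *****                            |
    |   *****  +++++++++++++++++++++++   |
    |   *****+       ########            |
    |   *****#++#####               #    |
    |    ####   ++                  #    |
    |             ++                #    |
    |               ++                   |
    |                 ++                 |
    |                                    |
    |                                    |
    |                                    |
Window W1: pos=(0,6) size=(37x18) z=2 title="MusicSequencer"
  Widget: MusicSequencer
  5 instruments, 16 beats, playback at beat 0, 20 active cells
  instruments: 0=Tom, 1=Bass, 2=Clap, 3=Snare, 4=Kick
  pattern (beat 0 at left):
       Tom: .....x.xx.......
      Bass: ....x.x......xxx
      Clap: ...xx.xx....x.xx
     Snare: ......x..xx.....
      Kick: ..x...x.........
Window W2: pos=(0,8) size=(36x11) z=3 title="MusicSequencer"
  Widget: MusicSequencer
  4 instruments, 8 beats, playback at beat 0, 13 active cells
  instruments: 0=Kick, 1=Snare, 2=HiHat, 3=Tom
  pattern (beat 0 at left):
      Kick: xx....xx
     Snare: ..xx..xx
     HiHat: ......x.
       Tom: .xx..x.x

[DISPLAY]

ck██····██                    ┃┃       
re··██··██                    ┃┃       
at······█·                    ┃┃       
om·██··█·█                    ┃┃       
                              ┃┃       
                              ┃┃       
━━━━━━━━━━━━━━━━━━━━━━━━━━━━━━┛┃       
                               ┃       
                               ┃       
                               ┃       
                               ┃       
━━━━━━━━━━━━━━━━━━━━━━━━━━━━━━━┛       
                                       
                                       
                                       
                                       
                                       
                                       
                                       


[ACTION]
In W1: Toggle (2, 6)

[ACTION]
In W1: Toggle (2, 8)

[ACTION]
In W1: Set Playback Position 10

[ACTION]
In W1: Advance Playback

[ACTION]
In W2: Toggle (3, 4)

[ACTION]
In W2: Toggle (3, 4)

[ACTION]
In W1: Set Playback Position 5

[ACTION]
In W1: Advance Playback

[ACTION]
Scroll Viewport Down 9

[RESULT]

                              ┃┃       
━━━━━━━━━━━━━━━━━━━━━━━━━━━━━━┛┃       
                               ┃       
                               ┃       
                               ┃       
                               ┃       
━━━━━━━━━━━━━━━━━━━━━━━━━━━━━━━┛       
                                       
                                       
                                       
                                       
                                       
                                       
                                       
                                       
                                       
                                       
                                       
                                       


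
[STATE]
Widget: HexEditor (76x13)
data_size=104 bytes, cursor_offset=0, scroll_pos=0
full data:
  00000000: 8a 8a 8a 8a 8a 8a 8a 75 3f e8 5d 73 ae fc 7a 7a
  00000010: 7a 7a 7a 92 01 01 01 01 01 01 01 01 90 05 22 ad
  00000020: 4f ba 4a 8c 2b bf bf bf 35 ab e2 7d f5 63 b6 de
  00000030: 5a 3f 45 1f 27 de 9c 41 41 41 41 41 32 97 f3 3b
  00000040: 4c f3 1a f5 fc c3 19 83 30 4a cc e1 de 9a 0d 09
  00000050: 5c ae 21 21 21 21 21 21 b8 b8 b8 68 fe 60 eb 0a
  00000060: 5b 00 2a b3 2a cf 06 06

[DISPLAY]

00000000  8A 8a 8a 8a 8a 8a 8a 75  3f e8 5d 73 ae fc 7a 7a  |.......u?.]s..z
00000010  7a 7a 7a 92 01 01 01 01  01 01 01 01 90 05 22 ad  |zzz..........."
00000020  4f ba 4a 8c 2b bf bf bf  35 ab e2 7d f5 63 b6 de  |O.J.+...5..}.c.
00000030  5a 3f 45 1f 27 de 9c 41  41 41 41 41 32 97 f3 3b  |Z?E.'..AAAAA2..
00000040  4c f3 1a f5 fc c3 19 83  30 4a cc e1 de 9a 0d 09  |L.......0J.....
00000050  5c ae 21 21 21 21 21 21  b8 b8 b8 68 fe 60 eb 0a  |\.!!!!!!...h.`.
00000060  5b 00 2a b3 2a cf 06 06                           |[.*.*...       
                                                                            
                                                                            
                                                                            
                                                                            
                                                                            
                                                                            


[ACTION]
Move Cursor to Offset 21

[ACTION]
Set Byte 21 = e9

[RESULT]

00000000  8a 8a 8a 8a 8a 8a 8a 75  3f e8 5d 73 ae fc 7a 7a  |.......u?.]s..z
00000010  7a 7a 7a 92 01 E9 01 01  01 01 01 01 90 05 22 ad  |zzz..........."
00000020  4f ba 4a 8c 2b bf bf bf  35 ab e2 7d f5 63 b6 de  |O.J.+...5..}.c.
00000030  5a 3f 45 1f 27 de 9c 41  41 41 41 41 32 97 f3 3b  |Z?E.'..AAAAA2..
00000040  4c f3 1a f5 fc c3 19 83  30 4a cc e1 de 9a 0d 09  |L.......0J.....
00000050  5c ae 21 21 21 21 21 21  b8 b8 b8 68 fe 60 eb 0a  |\.!!!!!!...h.`.
00000060  5b 00 2a b3 2a cf 06 06                           |[.*.*...       
                                                                            
                                                                            
                                                                            
                                                                            
                                                                            
                                                                            


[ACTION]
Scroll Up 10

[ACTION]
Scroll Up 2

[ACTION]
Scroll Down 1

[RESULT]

00000010  7a 7a 7a 92 01 E9 01 01  01 01 01 01 90 05 22 ad  |zzz..........."
00000020  4f ba 4a 8c 2b bf bf bf  35 ab e2 7d f5 63 b6 de  |O.J.+...5..}.c.
00000030  5a 3f 45 1f 27 de 9c 41  41 41 41 41 32 97 f3 3b  |Z?E.'..AAAAA2..
00000040  4c f3 1a f5 fc c3 19 83  30 4a cc e1 de 9a 0d 09  |L.......0J.....
00000050  5c ae 21 21 21 21 21 21  b8 b8 b8 68 fe 60 eb 0a  |\.!!!!!!...h.`.
00000060  5b 00 2a b3 2a cf 06 06                           |[.*.*...       
                                                                            
                                                                            
                                                                            
                                                                            
                                                                            
                                                                            
                                                                            
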